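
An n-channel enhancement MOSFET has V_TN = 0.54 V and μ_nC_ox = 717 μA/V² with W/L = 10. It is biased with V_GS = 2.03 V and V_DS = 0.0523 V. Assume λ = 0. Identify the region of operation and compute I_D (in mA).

k_n = μ_nC_ox · (W/L) = 7.17 mA/V².
V_ov = V_GS − V_TN = 2.03 − 0.54 = 1.49 V.
Since V_DS = 0.0523 V < V_ov = 1.49 V, the device is in the triode region.
I_D = k_n [V_ov · V_DS − ½ V_DS²] = 7.17 × [1.49 × 0.0523 − 0.5 × 0.0523²] = 0.549 mA.

Triode; I_D = 0.549 mA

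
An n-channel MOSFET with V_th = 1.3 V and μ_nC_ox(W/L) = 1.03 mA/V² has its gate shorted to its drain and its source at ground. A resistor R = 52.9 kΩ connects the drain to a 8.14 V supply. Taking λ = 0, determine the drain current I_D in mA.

I_D = 0.120 mA

With gate tied to drain, V_GS = V_DS ≥ V_GS − V_th, so the device is in saturation.
KCL at the drain: ½ k_n (V_GS − V_th)² = (V_DD − V_GS)/R.
Let x = V_GS − 1.3. Then 27.2 x² + x − 6.84 = 0, giving x = 0.483 V (positive root), so V_GS = 1.78 V.
I_D = (V_DD − V_GS)/R = (8.14 − 1.78) / 52.9 = 0.12 mA.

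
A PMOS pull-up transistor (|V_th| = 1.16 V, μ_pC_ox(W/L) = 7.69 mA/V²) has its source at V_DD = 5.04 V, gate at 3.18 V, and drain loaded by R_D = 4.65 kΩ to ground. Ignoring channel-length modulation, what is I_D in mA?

V_SG = V_DD − V_G = 5.04 − 3.18 = 1.86 V, so V_ov = 1.86 − 1.16 = 0.7 V.
Assume saturation: I_D = ½ k_p V_ov² = 0.5 × 7.69 × 0.7² = 1.88 mA, giving V_SD = V_DD − I_D R_D = 5.04 − 1.88 × 4.65 = -3.72 V.
But -3.72 V < V_ov = 0.7 V, so the device is actually in triode.
In triode I_D = k_p[V_ov V_SD − ½ V_SD²] and I_D = (V_DD − V_SD)/R_D. Equating: 17.9 V_SD² − 26.03 V_SD + 5.04 = 0, giving V_SD = 0.23 V (the root below V_ov).
I_D = (5.04 − 0.23) / 4.65 = 1.03 mA.

I_D = 1.03 mA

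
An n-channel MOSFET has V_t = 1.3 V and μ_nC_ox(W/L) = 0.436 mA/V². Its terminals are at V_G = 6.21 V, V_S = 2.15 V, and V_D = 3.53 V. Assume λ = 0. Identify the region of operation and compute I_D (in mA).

V_GS = V_G − V_S = 6.21 − 2.15 = 4.06 V; V_DS = V_D − V_S = 3.53 − 2.15 = 1.38 V.
V_ov = V_GS − V_t = 4.06 − 1.3 = 2.76 V.
Since V_DS = 1.38 V < V_ov = 2.76 V, the device is in the triode region.
I_D = k_n [V_ov · V_DS − ½ V_DS²] = 0.436 × [2.76 × 1.38 − 0.5 × 1.38²] = 1.25 mA.

Triode; I_D = 1.25 mA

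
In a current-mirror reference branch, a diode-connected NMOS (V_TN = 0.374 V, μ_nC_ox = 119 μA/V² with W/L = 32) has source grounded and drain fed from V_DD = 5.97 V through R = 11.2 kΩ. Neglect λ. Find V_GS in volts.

V_GS = 0.863 V

With gate tied to drain, V_GS = V_DS ≥ V_GS − V_TN, so the device is in saturation.
k_n = μ_nC_ox · (W/L) = 3.808 mA/V².
KCL at the drain: ½ k_n (V_GS − V_TN)² = (V_DD − V_GS)/R.
Let x = V_GS − 0.374. Then 21.3 x² + x − 5.596 = 0, giving x = 0.489 V (positive root), so V_GS = 0.863 V.
I_D = (V_DD − V_GS)/R = (5.97 − 0.863) / 11.2 = 0.456 mA.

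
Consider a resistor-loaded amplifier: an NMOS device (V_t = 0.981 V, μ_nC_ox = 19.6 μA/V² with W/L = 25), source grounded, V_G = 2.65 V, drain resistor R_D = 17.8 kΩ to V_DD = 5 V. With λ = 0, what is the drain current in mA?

V_GS = V_G = 2.65 V, so V_ov = 2.65 − 0.981 = 1.67 V.
k_n = μ_nC_ox · (W/L) = 0.49 mA/V².
Assume saturation: I_D = ½ k_n V_ov² = 0.5 × 0.49 × 1.67² = 0.682 mA, giving V_DS = V_DD − I_D R_D = 5 − 0.682 × 17.8 = -7.15 V.
But -7.15 V < V_ov = 1.67 V, so the device is actually in triode.
In triode I_D = k_n[V_ov V_DS − ½ V_DS²] and I_D = (V_DD − V_DS)/R_D. Equating: 4.36 V_DS² − 15.56 V_DS + 5 = 0, giving V_DS = 0.357 V (the root below V_ov).
I_D = (5 − 0.357) / 17.8 = 0.261 mA.

I_D = 0.261 mA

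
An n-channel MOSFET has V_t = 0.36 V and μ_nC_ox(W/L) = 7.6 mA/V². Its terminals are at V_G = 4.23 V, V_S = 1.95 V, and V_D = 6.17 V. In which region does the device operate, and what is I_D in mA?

V_GS = V_G − V_S = 4.23 − 1.95 = 2.28 V; V_DS = V_D − V_S = 6.17 − 1.95 = 4.22 V.
V_ov = V_GS − V_t = 2.28 − 0.36 = 1.92 V.
Since V_DS = 4.22 V ≥ V_ov = 1.92 V, the device is in saturation.
I_D = ½ k_n V_ov² = 0.5 × 7.6 × 1.92² = 14 mA.

Saturation; I_D = 14.0 mA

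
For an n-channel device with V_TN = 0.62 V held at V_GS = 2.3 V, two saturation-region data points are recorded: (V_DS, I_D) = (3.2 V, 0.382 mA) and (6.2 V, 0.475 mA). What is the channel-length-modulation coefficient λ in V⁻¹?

λ = 0.110 V⁻¹

With V_GS fixed, I_D ∝ (1 + λ V_DS) in saturation, so I_D2/I_D1 = (1 + λ V_DS2)/(1 + λ V_DS1).
0.475/0.382 = 1.243 = (1 + 6.2 λ)/(1 + 3.2 λ).
Solving: λ (I_D1 V_DS2 − I_D2 V_DS1) = I_D2 − I_D1, so λ = (0.475 − 0.382) / (0.382 × 6.2 − 0.475 × 3.2) = 0.093 / 0.848 = 0.11 V⁻¹.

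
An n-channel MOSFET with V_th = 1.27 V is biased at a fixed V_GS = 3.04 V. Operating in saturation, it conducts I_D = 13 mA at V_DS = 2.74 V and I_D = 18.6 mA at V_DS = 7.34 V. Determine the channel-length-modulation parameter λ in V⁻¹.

λ = 0.126 V⁻¹

With V_GS fixed, I_D ∝ (1 + λ V_DS) in saturation, so I_D2/I_D1 = (1 + λ V_DS2)/(1 + λ V_DS1).
18.6/13 = 1.431 = (1 + 7.34 λ)/(1 + 2.74 λ).
Solving: λ (I_D1 V_DS2 − I_D2 V_DS1) = I_D2 − I_D1, so λ = (18.6 − 13) / (13 × 7.34 − 18.6 × 2.74) = 5.6 / 44.5 = 0.126 V⁻¹.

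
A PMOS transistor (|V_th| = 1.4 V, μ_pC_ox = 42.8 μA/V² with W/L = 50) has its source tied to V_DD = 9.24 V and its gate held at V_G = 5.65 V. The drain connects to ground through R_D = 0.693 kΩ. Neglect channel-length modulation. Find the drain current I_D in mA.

I_D = 5.13 mA

V_SG = V_DD − V_G = 9.24 − 5.65 = 3.59 V, so V_ov = 3.59 − 1.4 = 2.19 V.
k_p = μ_pC_ox · (W/L) = 2.14 mA/V².
Assume saturation: I_D = ½ k_p V_ov² = 0.5 × 2.14 × 2.19² = 5.13 mA, giving V_SD = V_DD − I_D R_D = 9.24 − 5.13 × 0.693 = 5.68 V.
V_SD = 5.68 V ≥ V_ov = 2.19 V, confirming saturation.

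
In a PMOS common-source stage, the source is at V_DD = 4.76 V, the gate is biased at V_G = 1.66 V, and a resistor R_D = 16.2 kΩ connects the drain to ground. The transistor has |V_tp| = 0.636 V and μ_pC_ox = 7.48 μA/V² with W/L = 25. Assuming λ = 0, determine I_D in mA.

I_D = 0.255 mA

V_SG = V_DD − V_G = 4.76 − 1.66 = 3.1 V, so V_ov = 3.1 − 0.636 = 2.46 V.
k_p = μ_pC_ox · (W/L) = 0.187 mA/V².
Assume saturation: I_D = ½ k_p V_ov² = 0.5 × 0.187 × 2.46² = 0.568 mA, giving V_SD = V_DD − I_D R_D = 4.76 − 0.568 × 16.2 = -4.44 V.
But -4.44 V < V_ov = 2.46 V, so the device is actually in triode.
In triode I_D = k_p[V_ov V_SD − ½ V_SD²] and I_D = (V_DD − V_SD)/R_D. Equating: 1.51 V_SD² − 8.464 V_SD + 4.76 = 0, giving V_SD = 0.634 V (the root below V_ov).
I_D = (4.76 − 0.634) / 16.2 = 0.255 mA.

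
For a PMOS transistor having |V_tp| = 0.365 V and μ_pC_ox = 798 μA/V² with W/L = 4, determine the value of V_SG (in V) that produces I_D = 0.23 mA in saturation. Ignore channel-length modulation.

V_SG = 0.745 V

k_p = μ_pC_ox · (W/L) = 3.192 mA/V².
In saturation I_D = ½ k_p (V_SG − |V_tp|)², so V_SG − |V_tp| = √(2 I_D / k_p) = √(2 × 0.23 / 3.192) = 0.38 V.
V_SG = 0.365 + 0.38 = 0.745 V.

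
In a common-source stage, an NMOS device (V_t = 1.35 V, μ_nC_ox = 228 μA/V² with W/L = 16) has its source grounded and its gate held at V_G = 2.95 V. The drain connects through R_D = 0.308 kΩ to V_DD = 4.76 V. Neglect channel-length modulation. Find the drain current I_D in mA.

I_D = 4.67 mA

V_GS = V_G = 2.95 V, so V_ov = 2.95 − 1.35 = 1.6 V.
k_n = μ_nC_ox · (W/L) = 3.648 mA/V².
Assume saturation: I_D = ½ k_n V_ov² = 0.5 × 3.648 × 1.6² = 4.67 mA, giving V_DS = V_DD − I_D R_D = 4.76 − 4.67 × 0.308 = 3.32 V.
V_DS = 3.32 V ≥ V_ov = 1.6 V, confirming saturation.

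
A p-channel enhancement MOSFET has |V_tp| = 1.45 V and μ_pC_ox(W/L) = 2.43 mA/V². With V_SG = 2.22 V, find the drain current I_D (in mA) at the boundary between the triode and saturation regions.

I_D = 0.720 mA

At the boundary V_SD = V_ov = V_SG − |V_tp| = 2.22 − 1.45 = 0.77 V.
I_D = ½ k_p V_ov² = 0.5 × 2.43 × 0.77² = 0.72 mA.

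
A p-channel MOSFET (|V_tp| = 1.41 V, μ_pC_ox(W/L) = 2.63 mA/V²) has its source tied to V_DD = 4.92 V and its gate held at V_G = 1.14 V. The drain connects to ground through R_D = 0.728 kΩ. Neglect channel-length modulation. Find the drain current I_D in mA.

I_D = 5.25 mA

V_SG = V_DD − V_G = 4.92 − 1.14 = 3.78 V, so V_ov = 3.78 − 1.41 = 2.37 V.
Assume saturation: I_D = ½ k_p V_ov² = 0.5 × 2.63 × 2.37² = 7.39 mA, giving V_SD = V_DD − I_D R_D = 4.92 − 7.39 × 0.728 = -0.457 V.
But -0.457 V < V_ov = 2.37 V, so the device is actually in triode.
In triode I_D = k_p[V_ov V_SD − ½ V_SD²] and I_D = (V_DD − V_SD)/R_D. Equating: 0.957 V_SD² − 5.538 V_SD + 4.92 = 0, giving V_SD = 1.1 V (the root below V_ov).
I_D = (4.92 − 1.1) / 0.728 = 5.25 mA.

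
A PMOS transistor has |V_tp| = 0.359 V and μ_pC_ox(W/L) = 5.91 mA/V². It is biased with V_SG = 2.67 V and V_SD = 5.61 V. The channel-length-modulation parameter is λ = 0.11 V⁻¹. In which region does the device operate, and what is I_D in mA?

Saturation; I_D = 25.5 mA

V_ov = V_SG − |V_tp| = 2.67 − 0.359 = 2.31 V.
Since V_SD = 5.61 V ≥ V_ov = 2.31 V, the device is in saturation.
I_D = ½ k_p V_ov² (1 + λ V_SD) = 0.5 × 5.91 × 2.31² × (1 + 0.11 × 5.61) = 25.5 mA.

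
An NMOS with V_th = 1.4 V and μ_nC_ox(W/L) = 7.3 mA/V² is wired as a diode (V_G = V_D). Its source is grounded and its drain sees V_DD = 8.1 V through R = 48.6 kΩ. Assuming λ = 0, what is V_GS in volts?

With gate tied to drain, V_GS = V_DS ≥ V_GS − V_th, so the device is in saturation.
KCL at the drain: ½ k_n (V_GS − V_th)² = (V_DD − V_GS)/R.
Let x = V_GS − 1.4. Then 177 x² + x − 6.7 = 0, giving x = 0.192 V (positive root), so V_GS = 1.59 V.
I_D = (V_DD − V_GS)/R = (8.1 − 1.59) / 48.6 = 0.134 mA.

V_GS = 1.59 V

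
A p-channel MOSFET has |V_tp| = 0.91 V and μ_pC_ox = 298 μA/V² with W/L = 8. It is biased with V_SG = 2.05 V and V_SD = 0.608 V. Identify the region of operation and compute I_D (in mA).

k_p = μ_pC_ox · (W/L) = 2.384 mA/V².
V_ov = V_SG − |V_tp| = 2.05 − 0.91 = 1.14 V.
Since V_SD = 0.608 V < V_ov = 1.14 V, the device is in the triode region.
I_D = k_p [V_ov · V_SD − ½ V_SD²] = 2.384 × [1.14 × 0.608 − 0.5 × 0.608²] = 1.21 mA.

Triode; I_D = 1.21 mA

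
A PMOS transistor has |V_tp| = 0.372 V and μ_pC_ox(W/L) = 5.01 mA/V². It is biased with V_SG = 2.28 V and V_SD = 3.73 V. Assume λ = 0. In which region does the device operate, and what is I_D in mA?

V_ov = V_SG − |V_tp| = 2.28 − 0.372 = 1.91 V.
Since V_SD = 3.73 V ≥ V_ov = 1.91 V, the device is in saturation.
I_D = ½ k_p V_ov² = 0.5 × 5.01 × 1.91² = 9.12 mA.

Saturation; I_D = 9.12 mA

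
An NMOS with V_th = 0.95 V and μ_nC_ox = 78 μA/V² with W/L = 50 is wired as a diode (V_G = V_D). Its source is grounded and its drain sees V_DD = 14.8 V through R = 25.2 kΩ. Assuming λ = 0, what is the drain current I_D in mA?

I_D = 0.529 mA

With gate tied to drain, V_GS = V_DS ≥ V_GS − V_th, so the device is in saturation.
k_n = μ_nC_ox · (W/L) = 3.9 mA/V².
KCL at the drain: ½ k_n (V_GS − V_th)² = (V_DD − V_GS)/R.
Let x = V_GS − 0.95. Then 49.1 x² + x − 13.85 = 0, giving x = 0.521 V (positive root), so V_GS = 1.47 V.
I_D = (V_DD − V_GS)/R = (14.8 − 1.47) / 25.2 = 0.529 mA.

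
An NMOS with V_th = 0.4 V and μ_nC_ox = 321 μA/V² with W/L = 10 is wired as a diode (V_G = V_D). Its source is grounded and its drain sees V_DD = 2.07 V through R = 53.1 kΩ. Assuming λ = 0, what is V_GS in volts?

With gate tied to drain, V_GS = V_DS ≥ V_GS − V_th, so the device is in saturation.
k_n = μ_nC_ox · (W/L) = 3.21 mA/V².
KCL at the drain: ½ k_n (V_GS − V_th)² = (V_DD − V_GS)/R.
Let x = V_GS − 0.4. Then 85.2 x² + x − 1.67 = 0, giving x = 0.134 V (positive root), so V_GS = 0.534 V.
I_D = (V_DD − V_GS)/R = (2.07 − 0.534) / 53.1 = 0.0289 mA.

V_GS = 0.534 V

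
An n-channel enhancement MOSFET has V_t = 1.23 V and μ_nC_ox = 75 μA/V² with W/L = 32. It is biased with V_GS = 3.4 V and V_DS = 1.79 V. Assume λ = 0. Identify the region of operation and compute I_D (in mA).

k_n = μ_nC_ox · (W/L) = 2.4 mA/V².
V_ov = V_GS − V_t = 3.4 − 1.23 = 2.17 V.
Since V_DS = 1.79 V < V_ov = 2.17 V, the device is in the triode region.
I_D = k_n [V_ov · V_DS − ½ V_DS²] = 2.4 × [2.17 × 1.79 − 0.5 × 1.79²] = 5.48 mA.

Triode; I_D = 5.48 mA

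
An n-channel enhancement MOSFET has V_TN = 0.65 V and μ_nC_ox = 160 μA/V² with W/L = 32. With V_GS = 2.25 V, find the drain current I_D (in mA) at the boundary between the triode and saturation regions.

At the boundary V_DS = V_ov = V_GS − V_TN = 2.25 − 0.65 = 1.6 V.
k_n = μ_nC_ox · (W/L) = 5.12 mA/V².
I_D = ½ k_n V_ov² = 0.5 × 5.12 × 1.6² = 6.55 mA.

I_D = 6.55 mA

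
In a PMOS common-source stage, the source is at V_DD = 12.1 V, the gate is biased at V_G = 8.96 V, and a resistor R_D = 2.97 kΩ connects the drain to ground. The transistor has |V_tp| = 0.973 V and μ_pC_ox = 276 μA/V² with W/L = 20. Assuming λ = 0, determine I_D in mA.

I_D = 3.95 mA

V_SG = V_DD − V_G = 12.1 − 8.96 = 3.14 V, so V_ov = 3.14 − 0.973 = 2.17 V.
k_p = μ_pC_ox · (W/L) = 5.52 mA/V².
Assume saturation: I_D = ½ k_p V_ov² = 0.5 × 5.52 × 2.17² = 13 mA, giving V_SD = V_DD − I_D R_D = 12.1 − 13 × 2.97 = -26.4 V.
But -26.4 V < V_ov = 2.17 V, so the device is actually in triode.
In triode I_D = k_p[V_ov V_SD − ½ V_SD²] and I_D = (V_DD − V_SD)/R_D. Equating: 8.2 V_SD² − 36.53 V_SD + 12.1 = 0, giving V_SD = 0.36 V (the root below V_ov).
I_D = (12.1 − 0.36) / 2.97 = 3.95 mA.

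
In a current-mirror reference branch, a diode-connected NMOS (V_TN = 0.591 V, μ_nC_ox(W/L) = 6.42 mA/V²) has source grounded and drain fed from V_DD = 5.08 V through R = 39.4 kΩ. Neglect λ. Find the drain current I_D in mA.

I_D = 0.109 mA

With gate tied to drain, V_GS = V_DS ≥ V_GS − V_TN, so the device is in saturation.
KCL at the drain: ½ k_n (V_GS − V_TN)² = (V_DD − V_GS)/R.
Let x = V_GS − 0.591. Then 126 x² + x − 4.489 = 0, giving x = 0.184 V (positive root), so V_GS = 0.775 V.
I_D = (V_DD − V_GS)/R = (5.08 − 0.775) / 39.4 = 0.109 mA.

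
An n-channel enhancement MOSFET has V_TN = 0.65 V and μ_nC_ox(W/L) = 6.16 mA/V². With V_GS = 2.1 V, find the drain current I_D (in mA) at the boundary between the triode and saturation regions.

I_D = 6.48 mA

At the boundary V_DS = V_ov = V_GS − V_TN = 2.1 − 0.65 = 1.45 V.
I_D = ½ k_n V_ov² = 0.5 × 6.16 × 1.45² = 6.48 mA.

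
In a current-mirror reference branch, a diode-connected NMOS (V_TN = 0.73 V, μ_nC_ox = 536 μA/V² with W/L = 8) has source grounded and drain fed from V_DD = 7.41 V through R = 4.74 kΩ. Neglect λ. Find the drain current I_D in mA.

I_D = 1.25 mA

With gate tied to drain, V_GS = V_DS ≥ V_GS − V_TN, so the device is in saturation.
k_n = μ_nC_ox · (W/L) = 4.288 mA/V².
KCL at the drain: ½ k_n (V_GS − V_TN)² = (V_DD − V_GS)/R.
Let x = V_GS − 0.73. Then 10.2 x² + x − 6.68 = 0, giving x = 0.763 V (positive root), so V_GS = 1.49 V.
I_D = (V_DD − V_GS)/R = (7.41 − 1.49) / 4.74 = 1.25 mA.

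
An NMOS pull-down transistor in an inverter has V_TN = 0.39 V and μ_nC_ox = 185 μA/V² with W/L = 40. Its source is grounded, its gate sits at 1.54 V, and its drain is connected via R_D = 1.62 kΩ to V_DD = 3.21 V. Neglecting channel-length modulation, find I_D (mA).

V_GS = V_G = 1.54 V, so V_ov = 1.54 − 0.39 = 1.15 V.
k_n = μ_nC_ox · (W/L) = 7.4 mA/V².
Assume saturation: I_D = ½ k_n V_ov² = 0.5 × 7.4 × 1.15² = 4.89 mA, giving V_DS = V_DD − I_D R_D = 3.21 − 4.89 × 1.62 = -4.72 V.
But -4.72 V < V_ov = 1.15 V, so the device is actually in triode.
In triode I_D = k_n[V_ov V_DS − ½ V_DS²] and I_D = (V_DD − V_DS)/R_D. Equating: 5.99 V_DS² − 14.79 V_DS + 3.21 = 0, giving V_DS = 0.241 V (the root below V_ov).
I_D = (3.21 − 0.241) / 1.62 = 1.83 mA.

I_D = 1.83 mA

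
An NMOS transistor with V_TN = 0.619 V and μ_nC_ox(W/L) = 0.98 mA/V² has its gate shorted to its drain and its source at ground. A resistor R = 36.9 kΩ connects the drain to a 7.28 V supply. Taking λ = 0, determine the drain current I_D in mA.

I_D = 0.165 mA

With gate tied to drain, V_GS = V_DS ≥ V_GS − V_TN, so the device is in saturation.
KCL at the drain: ½ k_n (V_GS − V_TN)² = (V_DD − V_GS)/R.
Let x = V_GS − 0.619. Then 18.1 x² + x − 6.661 = 0, giving x = 0.58 V (positive root), so V_GS = 1.2 V.
I_D = (V_DD − V_GS)/R = (7.28 − 1.2) / 36.9 = 0.165 mA.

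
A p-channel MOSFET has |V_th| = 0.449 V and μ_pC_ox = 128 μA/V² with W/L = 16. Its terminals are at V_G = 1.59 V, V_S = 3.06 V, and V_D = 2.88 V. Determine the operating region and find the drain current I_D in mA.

Triode; I_D = 0.343 mA

V_SG = V_S − V_G = 3.06 − 1.59 = 1.47 V; V_SD = V_S − V_D = 3.06 − 2.88 = 0.18 V.
k_p = μ_pC_ox · (W/L) = 2.048 mA/V².
V_ov = V_SG − |V_th| = 1.47 − 0.449 = 1.02 V.
Since V_SD = 0.18 V < V_ov = 1.02 V, the device is in the triode region.
I_D = k_p [V_ov · V_SD − ½ V_SD²] = 2.048 × [1.02 × 0.18 − 0.5 × 0.18²] = 0.343 mA.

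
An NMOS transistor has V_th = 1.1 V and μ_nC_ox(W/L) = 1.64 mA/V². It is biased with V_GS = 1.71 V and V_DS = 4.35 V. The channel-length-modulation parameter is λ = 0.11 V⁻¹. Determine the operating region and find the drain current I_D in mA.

V_ov = V_GS − V_th = 1.71 − 1.1 = 0.61 V.
Since V_DS = 4.35 V ≥ V_ov = 0.61 V, the device is in saturation.
I_D = ½ k_n V_ov² (1 + λ V_DS) = 0.5 × 1.64 × 0.61² × (1 + 0.11 × 4.35) = 0.451 mA.

Saturation; I_D = 0.451 mA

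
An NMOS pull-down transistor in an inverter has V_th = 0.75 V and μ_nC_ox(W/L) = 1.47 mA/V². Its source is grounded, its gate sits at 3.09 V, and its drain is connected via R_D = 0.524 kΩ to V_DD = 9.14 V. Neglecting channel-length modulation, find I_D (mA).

V_GS = V_G = 3.09 V, so V_ov = 3.09 − 0.75 = 2.34 V.
Assume saturation: I_D = ½ k_n V_ov² = 0.5 × 1.47 × 2.34² = 4.02 mA, giving V_DS = V_DD − I_D R_D = 9.14 − 4.02 × 0.524 = 7.03 V.
V_DS = 7.03 V ≥ V_ov = 2.34 V, confirming saturation.

I_D = 4.02 mA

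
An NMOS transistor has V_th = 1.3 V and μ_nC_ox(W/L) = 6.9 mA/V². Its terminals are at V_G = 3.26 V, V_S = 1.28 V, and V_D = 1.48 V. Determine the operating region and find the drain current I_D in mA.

V_GS = V_G − V_S = 3.26 − 1.28 = 1.98 V; V_DS = V_D − V_S = 1.48 − 1.28 = 0.2 V.
V_ov = V_GS − V_th = 1.98 − 1.3 = 0.68 V.
Since V_DS = 0.2 V < V_ov = 0.68 V, the device is in the triode region.
I_D = k_n [V_ov · V_DS − ½ V_DS²] = 6.9 × [0.68 × 0.2 − 0.5 × 0.2²] = 0.8 mA.

Triode; I_D = 0.800 mA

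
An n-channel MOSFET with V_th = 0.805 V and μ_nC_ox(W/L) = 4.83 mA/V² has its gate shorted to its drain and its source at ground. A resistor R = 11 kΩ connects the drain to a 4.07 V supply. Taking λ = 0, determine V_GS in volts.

V_GS = 1.14 V

With gate tied to drain, V_GS = V_DS ≥ V_GS − V_th, so the device is in saturation.
KCL at the drain: ½ k_n (V_GS − V_th)² = (V_DD − V_GS)/R.
Let x = V_GS − 0.805. Then 26.6 x² + x − 3.265 = 0, giving x = 0.332 V (positive root), so V_GS = 1.14 V.
I_D = (V_DD − V_GS)/R = (4.07 − 1.14) / 11 = 0.267 mA.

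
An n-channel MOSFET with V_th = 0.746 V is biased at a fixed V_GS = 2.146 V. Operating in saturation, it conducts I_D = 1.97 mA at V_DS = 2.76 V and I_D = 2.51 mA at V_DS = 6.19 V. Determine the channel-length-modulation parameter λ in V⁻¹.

With V_GS fixed, I_D ∝ (1 + λ V_DS) in saturation, so I_D2/I_D1 = (1 + λ V_DS2)/(1 + λ V_DS1).
2.51/1.97 = 1.274 = (1 + 6.19 λ)/(1 + 2.76 λ).
Solving: λ (I_D1 V_DS2 − I_D2 V_DS1) = I_D2 − I_D1, so λ = (2.51 − 1.97) / (1.97 × 6.19 − 2.51 × 2.76) = 0.54 / 5.27 = 0.103 V⁻¹.

λ = 0.103 V⁻¹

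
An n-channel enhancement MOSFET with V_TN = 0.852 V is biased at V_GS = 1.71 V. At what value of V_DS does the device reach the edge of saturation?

V_DS,sat = 0.858 V

The boundary between triode and saturation is V_DS = V_GS − V_TN = V_ov.
V_ov = 1.71 − 0.852 = 0.858 V.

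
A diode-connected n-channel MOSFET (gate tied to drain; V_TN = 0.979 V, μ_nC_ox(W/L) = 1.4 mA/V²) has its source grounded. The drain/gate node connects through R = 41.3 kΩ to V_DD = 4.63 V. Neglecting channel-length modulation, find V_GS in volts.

With gate tied to drain, V_GS = V_DS ≥ V_GS − V_TN, so the device is in saturation.
KCL at the drain: ½ k_n (V_GS − V_TN)² = (V_DD − V_GS)/R.
Let x = V_GS − 0.979. Then 28.9 x² + x − 3.651 = 0, giving x = 0.338 V (positive root), so V_GS = 1.32 V.
I_D = (V_DD − V_GS)/R = (4.63 − 1.32) / 41.3 = 0.0802 mA.

V_GS = 1.32 V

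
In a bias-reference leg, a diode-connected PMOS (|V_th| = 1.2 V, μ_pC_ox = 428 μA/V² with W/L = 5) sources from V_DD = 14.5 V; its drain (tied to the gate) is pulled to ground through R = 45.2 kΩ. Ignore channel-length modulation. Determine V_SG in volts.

With gate tied to drain, V_SG = V_SD ≥ V_SG − |V_th|, so the device is in saturation.
k_p = μ_pC_ox · (W/L) = 2.14 mA/V².
KCL at the drain: ½ k_p (V_SG − |V_th|)² = (V_DD − V_SG)/R.
Let x = V_SG − 1.2. Then 48.4 x² + x − 13.3 = 0, giving x = 0.514 V (positive root), so V_SG = 1.71 V.
I_D = (V_DD − V_SG)/R = (14.5 − 1.71) / 45.2 = 0.283 mA.

V_SG = 1.71 V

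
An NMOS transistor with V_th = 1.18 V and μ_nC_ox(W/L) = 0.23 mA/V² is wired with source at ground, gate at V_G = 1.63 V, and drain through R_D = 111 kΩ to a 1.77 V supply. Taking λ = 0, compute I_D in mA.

V_GS = V_G = 1.63 V, so V_ov = 1.63 − 1.18 = 0.45 V.
Assume saturation: I_D = ½ k_n V_ov² = 0.5 × 0.23 × 0.45² = 0.0233 mA, giving V_DS = V_DD − I_D R_D = 1.77 − 0.0233 × 111 = -0.815 V.
But -0.815 V < V_ov = 0.45 V, so the device is actually in triode.
In triode I_D = k_n[V_ov V_DS − ½ V_DS²] and I_D = (V_DD − V_DS)/R_D. Equating: 12.8 V_DS² − 12.49 V_DS + 1.77 = 0, giving V_DS = 0.172 V (the root below V_ov).
I_D = (1.77 − 0.172) / 111 = 0.0144 mA.

I_D = 0.0144 mA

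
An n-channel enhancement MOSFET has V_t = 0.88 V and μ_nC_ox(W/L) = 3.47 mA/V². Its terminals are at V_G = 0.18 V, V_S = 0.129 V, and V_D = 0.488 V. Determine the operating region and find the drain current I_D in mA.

Cutoff; I_D = 0 mA

V_GS = V_G − V_S = 0.18 − 0.129 = 0.051 V; V_DS = V_D − V_S = 0.488 − 0.129 = 0.359 V.
V_GS = 0.051 V < V_t = 0.88 V, so the transistor is in cutoff.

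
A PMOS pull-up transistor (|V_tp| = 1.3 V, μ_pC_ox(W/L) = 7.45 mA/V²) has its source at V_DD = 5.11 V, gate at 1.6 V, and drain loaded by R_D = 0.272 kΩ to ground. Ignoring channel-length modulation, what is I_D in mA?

V_SG = V_DD − V_G = 5.11 − 1.6 = 3.51 V, so V_ov = 3.51 − 1.3 = 2.21 V.
Assume saturation: I_D = ½ k_p V_ov² = 0.5 × 7.45 × 2.21² = 18.2 mA, giving V_SD = V_DD − I_D R_D = 5.11 − 18.2 × 0.272 = 0.161 V.
But 0.161 V < V_ov = 2.21 V, so the device is actually in triode.
In triode I_D = k_p[V_ov V_SD − ½ V_SD²] and I_D = (V_DD − V_SD)/R_D. Equating: 1.01 V_SD² − 5.478 V_SD + 5.11 = 0, giving V_SD = 1.2 V (the root below V_ov).
I_D = (5.11 − 1.2) / 0.272 = 14.4 mA.

I_D = 14.4 mA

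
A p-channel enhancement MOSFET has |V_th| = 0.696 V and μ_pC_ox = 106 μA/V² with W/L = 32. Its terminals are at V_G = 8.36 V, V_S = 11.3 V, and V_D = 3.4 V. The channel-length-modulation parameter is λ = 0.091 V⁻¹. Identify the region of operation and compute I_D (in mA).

V_SG = V_S − V_G = 11.3 − 8.36 = 2.94 V; V_SD = V_S − V_D = 11.3 − 3.4 = 7.9 V.
k_p = μ_pC_ox · (W/L) = 3.392 mA/V².
V_ov = V_SG − |V_th| = 2.94 − 0.696 = 2.24 V.
Since V_SD = 7.9 V ≥ V_ov = 2.24 V, the device is in saturation.
I_D = ½ k_p V_ov² (1 + λ V_SD) = 0.5 × 3.392 × 2.24² × (1 + 0.091 × 7.9) = 14.7 mA.

Saturation; I_D = 14.7 mA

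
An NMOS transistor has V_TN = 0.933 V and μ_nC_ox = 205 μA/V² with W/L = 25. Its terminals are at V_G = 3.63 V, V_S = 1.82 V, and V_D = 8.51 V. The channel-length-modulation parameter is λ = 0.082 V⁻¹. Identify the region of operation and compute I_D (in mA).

Saturation; I_D = 3.05 mA

V_GS = V_G − V_S = 3.63 − 1.82 = 1.81 V; V_DS = V_D − V_S = 8.51 − 1.82 = 6.69 V.
k_n = μ_nC_ox · (W/L) = 5.125 mA/V².
V_ov = V_GS − V_TN = 1.81 − 0.933 = 0.877 V.
Since V_DS = 6.69 V ≥ V_ov = 0.877 V, the device is in saturation.
I_D = ½ k_n V_ov² (1 + λ V_DS) = 0.5 × 5.125 × 0.877² × (1 + 0.082 × 6.69) = 3.05 mA.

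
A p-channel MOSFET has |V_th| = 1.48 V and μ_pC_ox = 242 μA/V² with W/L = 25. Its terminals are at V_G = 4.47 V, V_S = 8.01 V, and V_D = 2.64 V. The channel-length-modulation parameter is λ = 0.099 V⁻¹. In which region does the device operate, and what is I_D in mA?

V_SG = V_S − V_G = 8.01 − 4.47 = 3.54 V; V_SD = V_S − V_D = 8.01 − 2.64 = 5.37 V.
k_p = μ_pC_ox · (W/L) = 6.05 mA/V².
V_ov = V_SG − |V_th| = 3.54 − 1.48 = 2.06 V.
Since V_SD = 5.37 V ≥ V_ov = 2.06 V, the device is in saturation.
I_D = ½ k_p V_ov² (1 + λ V_SD) = 0.5 × 6.05 × 2.06² × (1 + 0.099 × 5.37) = 19.7 mA.

Saturation; I_D = 19.7 mA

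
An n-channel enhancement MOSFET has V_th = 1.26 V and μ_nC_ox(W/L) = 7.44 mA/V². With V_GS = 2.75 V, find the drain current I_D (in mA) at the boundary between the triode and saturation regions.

At the boundary V_DS = V_ov = V_GS − V_th = 2.75 − 1.26 = 1.49 V.
I_D = ½ k_n V_ov² = 0.5 × 7.44 × 1.49² = 8.26 mA.

I_D = 8.26 mA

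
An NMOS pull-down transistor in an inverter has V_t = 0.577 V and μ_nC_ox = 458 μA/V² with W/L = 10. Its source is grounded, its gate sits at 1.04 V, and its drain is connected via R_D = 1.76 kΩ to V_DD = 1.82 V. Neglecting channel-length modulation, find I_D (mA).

V_GS = V_G = 1.04 V, so V_ov = 1.04 − 0.577 = 0.463 V.
k_n = μ_nC_ox · (W/L) = 4.58 mA/V².
Assume saturation: I_D = ½ k_n V_ov² = 0.5 × 4.58 × 0.463² = 0.491 mA, giving V_DS = V_DD − I_D R_D = 1.82 − 0.491 × 1.76 = 0.956 V.
V_DS = 0.956 V ≥ V_ov = 0.463 V, confirming saturation.

I_D = 0.491 mA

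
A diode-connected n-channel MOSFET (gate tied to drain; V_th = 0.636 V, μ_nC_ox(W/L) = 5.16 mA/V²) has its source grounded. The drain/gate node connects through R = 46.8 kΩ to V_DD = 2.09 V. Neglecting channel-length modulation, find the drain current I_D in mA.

With gate tied to drain, V_GS = V_DS ≥ V_GS − V_th, so the device is in saturation.
KCL at the drain: ½ k_n (V_GS − V_th)² = (V_DD − V_GS)/R.
Let x = V_GS − 0.636. Then 121 x² + x − 1.454 = 0, giving x = 0.106 V (positive root), so V_GS = 0.742 V.
I_D = (V_DD − V_GS)/R = (2.09 − 0.742) / 46.8 = 0.0288 mA.

I_D = 0.0288 mA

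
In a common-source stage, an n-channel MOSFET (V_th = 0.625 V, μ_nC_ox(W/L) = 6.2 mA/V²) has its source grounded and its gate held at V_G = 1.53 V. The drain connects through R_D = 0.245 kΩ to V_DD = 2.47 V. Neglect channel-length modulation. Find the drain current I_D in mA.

I_D = 2.54 mA

V_GS = V_G = 1.53 V, so V_ov = 1.53 − 0.625 = 0.905 V.
Assume saturation: I_D = ½ k_n V_ov² = 0.5 × 6.2 × 0.905² = 2.54 mA, giving V_DS = V_DD − I_D R_D = 2.47 − 2.54 × 0.245 = 1.85 V.
V_DS = 1.85 V ≥ V_ov = 0.905 V, confirming saturation.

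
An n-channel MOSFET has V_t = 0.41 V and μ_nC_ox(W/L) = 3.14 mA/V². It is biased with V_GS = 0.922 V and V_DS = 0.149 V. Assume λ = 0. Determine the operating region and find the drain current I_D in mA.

V_ov = V_GS − V_t = 0.922 − 0.41 = 0.512 V.
Since V_DS = 0.149 V < V_ov = 0.512 V, the device is in the triode region.
I_D = k_n [V_ov · V_DS − ½ V_DS²] = 3.14 × [0.512 × 0.149 − 0.5 × 0.149²] = 0.205 mA.

Triode; I_D = 0.205 mA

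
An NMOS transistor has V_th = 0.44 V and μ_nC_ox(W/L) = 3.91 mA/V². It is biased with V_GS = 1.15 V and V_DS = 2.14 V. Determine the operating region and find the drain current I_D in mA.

V_ov = V_GS − V_th = 1.15 − 0.44 = 0.71 V.
Since V_DS = 2.14 V ≥ V_ov = 0.71 V, the device is in saturation.
I_D = ½ k_n V_ov² = 0.5 × 3.91 × 0.71² = 0.986 mA.

Saturation; I_D = 0.986 mA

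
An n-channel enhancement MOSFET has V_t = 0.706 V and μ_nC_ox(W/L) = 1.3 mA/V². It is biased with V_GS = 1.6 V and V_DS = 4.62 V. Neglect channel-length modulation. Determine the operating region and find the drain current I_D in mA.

V_ov = V_GS − V_t = 1.6 − 0.706 = 0.894 V.
Since V_DS = 4.62 V ≥ V_ov = 0.894 V, the device is in saturation.
I_D = ½ k_n V_ov² = 0.5 × 1.3 × 0.894² = 0.52 mA.

Saturation; I_D = 0.520 mA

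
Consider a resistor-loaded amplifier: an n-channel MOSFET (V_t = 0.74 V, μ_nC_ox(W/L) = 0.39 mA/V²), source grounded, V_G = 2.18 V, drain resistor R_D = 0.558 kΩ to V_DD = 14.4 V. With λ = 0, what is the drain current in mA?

I_D = 0.404 mA

V_GS = V_G = 2.18 V, so V_ov = 2.18 − 0.74 = 1.44 V.
Assume saturation: I_D = ½ k_n V_ov² = 0.5 × 0.39 × 1.44² = 0.404 mA, giving V_DS = V_DD − I_D R_D = 14.4 − 0.404 × 0.558 = 14.2 V.
V_DS = 14.2 V ≥ V_ov = 1.44 V, confirming saturation.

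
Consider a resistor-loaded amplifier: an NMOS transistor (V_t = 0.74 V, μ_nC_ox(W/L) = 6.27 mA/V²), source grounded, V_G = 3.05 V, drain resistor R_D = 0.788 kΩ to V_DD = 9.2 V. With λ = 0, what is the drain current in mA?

V_GS = V_G = 3.05 V, so V_ov = 3.05 − 0.74 = 2.31 V.
Assume saturation: I_D = ½ k_n V_ov² = 0.5 × 6.27 × 2.31² = 16.7 mA, giving V_DS = V_DD − I_D R_D = 9.2 − 16.7 × 0.788 = -3.98 V.
But -3.98 V < V_ov = 2.31 V, so the device is actually in triode.
In triode I_D = k_n[V_ov V_DS − ½ V_DS²] and I_D = (V_DD − V_DS)/R_D. Equating: 2.47 V_DS² − 12.41 V_DS + 9.2 = 0, giving V_DS = 0.904 V (the root below V_ov).
I_D = (9.2 − 0.904) / 0.788 = 10.5 mA.

I_D = 10.5 mA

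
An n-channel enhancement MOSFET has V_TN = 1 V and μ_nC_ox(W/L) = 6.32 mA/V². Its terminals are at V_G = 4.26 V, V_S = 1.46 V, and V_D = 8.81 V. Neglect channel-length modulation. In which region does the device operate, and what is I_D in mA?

Saturation; I_D = 10.2 mA

V_GS = V_G − V_S = 4.26 − 1.46 = 2.8 V; V_DS = V_D − V_S = 8.81 − 1.46 = 7.35 V.
V_ov = V_GS − V_TN = 2.8 − 1 = 1.8 V.
Since V_DS = 7.35 V ≥ V_ov = 1.8 V, the device is in saturation.
I_D = ½ k_n V_ov² = 0.5 × 6.32 × 1.8² = 10.2 mA.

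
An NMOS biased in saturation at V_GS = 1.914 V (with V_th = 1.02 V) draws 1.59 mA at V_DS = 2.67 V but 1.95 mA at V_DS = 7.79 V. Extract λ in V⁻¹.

With V_GS fixed, I_D ∝ (1 + λ V_DS) in saturation, so I_D2/I_D1 = (1 + λ V_DS2)/(1 + λ V_DS1).
1.95/1.59 = 1.226 = (1 + 7.79 λ)/(1 + 2.67 λ).
Solving: λ (I_D1 V_DS2 − I_D2 V_DS1) = I_D2 − I_D1, so λ = (1.95 − 1.59) / (1.59 × 7.79 − 1.95 × 2.67) = 0.36 / 7.18 = 0.0501 V⁻¹.

λ = 0.0501 V⁻¹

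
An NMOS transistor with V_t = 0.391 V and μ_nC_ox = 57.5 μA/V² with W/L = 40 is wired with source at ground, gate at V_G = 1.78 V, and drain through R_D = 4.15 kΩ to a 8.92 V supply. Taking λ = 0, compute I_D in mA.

I_D = 1.93 mA

V_GS = V_G = 1.78 V, so V_ov = 1.78 − 0.391 = 1.39 V.
k_n = μ_nC_ox · (W/L) = 2.3 mA/V².
Assume saturation: I_D = ½ k_n V_ov² = 0.5 × 2.3 × 1.39² = 2.22 mA, giving V_DS = V_DD − I_D R_D = 8.92 − 2.22 × 4.15 = -0.288 V.
But -0.288 V < V_ov = 1.39 V, so the device is actually in triode.
In triode I_D = k_n[V_ov V_DS − ½ V_DS²] and I_D = (V_DD − V_DS)/R_D. Equating: 4.77 V_DS² − 14.26 V_DS + 8.92 = 0, giving V_DS = 0.892 V (the root below V_ov).
I_D = (8.92 − 0.892) / 4.15 = 1.93 mA.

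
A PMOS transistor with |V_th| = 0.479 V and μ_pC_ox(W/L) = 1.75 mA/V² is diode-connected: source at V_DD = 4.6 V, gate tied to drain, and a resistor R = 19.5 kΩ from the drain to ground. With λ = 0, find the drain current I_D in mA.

I_D = 0.188 mA

With gate tied to drain, V_SG = V_SD ≥ V_SG − |V_th|, so the device is in saturation.
KCL at the drain: ½ k_p (V_SG − |V_th|)² = (V_DD − V_SG)/R.
Let x = V_SG − 0.479. Then 17.1 x² + x − 4.121 = 0, giving x = 0.463 V (positive root), so V_SG = 0.942 V.
I_D = (V_DD − V_SG)/R = (4.6 − 0.942) / 19.5 = 0.188 mA.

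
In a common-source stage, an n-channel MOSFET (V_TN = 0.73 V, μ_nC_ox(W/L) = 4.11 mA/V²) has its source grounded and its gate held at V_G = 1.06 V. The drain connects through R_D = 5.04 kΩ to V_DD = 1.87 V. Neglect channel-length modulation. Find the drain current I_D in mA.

V_GS = V_G = 1.06 V, so V_ov = 1.06 − 0.73 = 0.33 V.
Assume saturation: I_D = ½ k_n V_ov² = 0.5 × 4.11 × 0.33² = 0.224 mA, giving V_DS = V_DD − I_D R_D = 1.87 − 0.224 × 5.04 = 0.742 V.
V_DS = 0.742 V ≥ V_ov = 0.33 V, confirming saturation.

I_D = 0.224 mA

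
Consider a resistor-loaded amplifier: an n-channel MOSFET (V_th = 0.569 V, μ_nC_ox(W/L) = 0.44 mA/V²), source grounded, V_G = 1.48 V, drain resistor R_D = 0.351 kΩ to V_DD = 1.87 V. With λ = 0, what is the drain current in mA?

V_GS = V_G = 1.48 V, so V_ov = 1.48 − 0.569 = 0.911 V.
Assume saturation: I_D = ½ k_n V_ov² = 0.5 × 0.44 × 0.911² = 0.183 mA, giving V_DS = V_DD − I_D R_D = 1.87 − 0.183 × 0.351 = 1.81 V.
V_DS = 1.81 V ≥ V_ov = 0.911 V, confirming saturation.

I_D = 0.183 mA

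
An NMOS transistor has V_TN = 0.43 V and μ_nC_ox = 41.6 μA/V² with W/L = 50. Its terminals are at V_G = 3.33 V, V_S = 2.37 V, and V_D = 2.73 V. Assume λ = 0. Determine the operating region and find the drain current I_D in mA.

Triode; I_D = 0.262 mA

V_GS = V_G − V_S = 3.33 − 2.37 = 0.96 V; V_DS = V_D − V_S = 2.73 − 2.37 = 0.36 V.
k_n = μ_nC_ox · (W/L) = 2.08 mA/V².
V_ov = V_GS − V_TN = 0.96 − 0.43 = 0.53 V.
Since V_DS = 0.36 V < V_ov = 0.53 V, the device is in the triode region.
I_D = k_n [V_ov · V_DS − ½ V_DS²] = 2.08 × [0.53 × 0.36 − 0.5 × 0.36²] = 0.262 mA.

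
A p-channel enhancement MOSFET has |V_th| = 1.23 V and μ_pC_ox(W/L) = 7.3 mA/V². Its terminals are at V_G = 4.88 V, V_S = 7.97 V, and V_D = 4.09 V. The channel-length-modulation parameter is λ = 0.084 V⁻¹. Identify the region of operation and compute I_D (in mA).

Saturation; I_D = 16.7 mA

V_SG = V_S − V_G = 7.97 − 4.88 = 3.09 V; V_SD = V_S − V_D = 7.97 − 4.09 = 3.88 V.
V_ov = V_SG − |V_th| = 3.09 − 1.23 = 1.86 V.
Since V_SD = 3.88 V ≥ V_ov = 1.86 V, the device is in saturation.
I_D = ½ k_p V_ov² (1 + λ V_SD) = 0.5 × 7.3 × 1.86² × (1 + 0.084 × 3.88) = 16.7 mA.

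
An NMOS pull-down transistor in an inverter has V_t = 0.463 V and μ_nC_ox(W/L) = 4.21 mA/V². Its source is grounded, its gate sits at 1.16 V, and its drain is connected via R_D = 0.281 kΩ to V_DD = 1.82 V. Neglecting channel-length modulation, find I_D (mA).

V_GS = V_G = 1.16 V, so V_ov = 1.16 − 0.463 = 0.697 V.
Assume saturation: I_D = ½ k_n V_ov² = 0.5 × 4.21 × 0.697² = 1.02 mA, giving V_DS = V_DD − I_D R_D = 1.82 − 1.02 × 0.281 = 1.53 V.
V_DS = 1.53 V ≥ V_ov = 0.697 V, confirming saturation.

I_D = 1.02 mA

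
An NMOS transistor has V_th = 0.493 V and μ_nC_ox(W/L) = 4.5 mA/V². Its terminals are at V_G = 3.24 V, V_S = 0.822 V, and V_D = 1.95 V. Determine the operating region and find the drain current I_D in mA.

V_GS = V_G − V_S = 3.24 − 0.822 = 2.42 V; V_DS = V_D − V_S = 1.95 − 0.822 = 1.13 V.
V_ov = V_GS − V_th = 2.42 − 0.493 = 1.93 V.
Since V_DS = 1.13 V < V_ov = 1.93 V, the device is in the triode region.
I_D = k_n [V_ov · V_DS − ½ V_DS²] = 4.5 × [1.93 × 1.13 − 0.5 × 1.13²] = 6.91 mA.

Triode; I_D = 6.91 mA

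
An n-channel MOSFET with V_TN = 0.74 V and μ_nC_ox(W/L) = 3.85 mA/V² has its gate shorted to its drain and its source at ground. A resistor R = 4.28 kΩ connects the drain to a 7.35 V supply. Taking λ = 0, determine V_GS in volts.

V_GS = 1.58 V

With gate tied to drain, V_GS = V_DS ≥ V_GS − V_TN, so the device is in saturation.
KCL at the drain: ½ k_n (V_GS − V_TN)² = (V_DD − V_GS)/R.
Let x = V_GS − 0.74. Then 8.24 x² + x − 6.61 = 0, giving x = 0.837 V (positive root), so V_GS = 1.58 V.
I_D = (V_DD − V_GS)/R = (7.35 − 1.58) / 4.28 = 1.35 mA.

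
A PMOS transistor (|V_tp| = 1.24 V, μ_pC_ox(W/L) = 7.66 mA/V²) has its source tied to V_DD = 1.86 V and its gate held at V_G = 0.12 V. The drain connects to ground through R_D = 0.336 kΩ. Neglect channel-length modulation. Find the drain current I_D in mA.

I_D = 0.958 mA

V_SG = V_DD − V_G = 1.86 − 0.12 = 1.74 V, so V_ov = 1.74 − 1.24 = 0.5 V.
Assume saturation: I_D = ½ k_p V_ov² = 0.5 × 7.66 × 0.5² = 0.958 mA, giving V_SD = V_DD − I_D R_D = 1.86 − 0.958 × 0.336 = 1.54 V.
V_SD = 1.54 V ≥ V_ov = 0.5 V, confirming saturation.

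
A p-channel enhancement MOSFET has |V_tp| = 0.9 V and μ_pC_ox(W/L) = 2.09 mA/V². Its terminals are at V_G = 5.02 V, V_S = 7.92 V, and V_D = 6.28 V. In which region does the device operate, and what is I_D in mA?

V_SG = V_S − V_G = 7.92 − 5.02 = 2.9 V; V_SD = V_S − V_D = 7.92 − 6.28 = 1.64 V.
V_ov = V_SG − |V_tp| = 2.9 − 0.9 = 2 V.
Since V_SD = 1.64 V < V_ov = 2 V, the device is in the triode region.
I_D = k_p [V_ov · V_SD − ½ V_SD²] = 2.09 × [2 × 1.64 − 0.5 × 1.64²] = 4.04 mA.

Triode; I_D = 4.04 mA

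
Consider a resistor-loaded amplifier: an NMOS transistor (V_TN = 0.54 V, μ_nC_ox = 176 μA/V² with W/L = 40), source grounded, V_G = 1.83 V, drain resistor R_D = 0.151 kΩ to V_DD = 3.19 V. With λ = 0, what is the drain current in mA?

I_D = 5.86 mA

V_GS = V_G = 1.83 V, so V_ov = 1.83 − 0.54 = 1.29 V.
k_n = μ_nC_ox · (W/L) = 7.04 mA/V².
Assume saturation: I_D = ½ k_n V_ov² = 0.5 × 7.04 × 1.29² = 5.86 mA, giving V_DS = V_DD − I_D R_D = 3.19 − 5.86 × 0.151 = 2.31 V.
V_DS = 2.31 V ≥ V_ov = 1.29 V, confirming saturation.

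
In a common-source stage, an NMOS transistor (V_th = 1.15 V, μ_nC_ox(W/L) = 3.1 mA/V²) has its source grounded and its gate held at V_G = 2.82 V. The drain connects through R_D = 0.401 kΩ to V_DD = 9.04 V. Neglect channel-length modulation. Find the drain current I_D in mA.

V_GS = V_G = 2.82 V, so V_ov = 2.82 − 1.15 = 1.67 V.
Assume saturation: I_D = ½ k_n V_ov² = 0.5 × 3.1 × 1.67² = 4.32 mA, giving V_DS = V_DD − I_D R_D = 9.04 − 4.32 × 0.401 = 7.31 V.
V_DS = 7.31 V ≥ V_ov = 1.67 V, confirming saturation.

I_D = 4.32 mA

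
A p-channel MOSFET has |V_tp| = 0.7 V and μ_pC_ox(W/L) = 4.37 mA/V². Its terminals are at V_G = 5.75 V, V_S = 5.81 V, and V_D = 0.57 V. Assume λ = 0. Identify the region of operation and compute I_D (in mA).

Cutoff; I_D = 0 mA

V_SG = V_S − V_G = 5.81 − 5.75 = 0.06 V; V_SD = V_S − V_D = 5.81 − 0.57 = 5.24 V.
V_SG = 0.06 V < |V_tp| = 0.7 V, so the transistor is in cutoff.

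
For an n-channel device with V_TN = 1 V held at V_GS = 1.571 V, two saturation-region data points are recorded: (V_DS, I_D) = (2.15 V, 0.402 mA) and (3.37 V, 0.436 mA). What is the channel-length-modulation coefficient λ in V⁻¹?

λ = 0.0815 V⁻¹

With V_GS fixed, I_D ∝ (1 + λ V_DS) in saturation, so I_D2/I_D1 = (1 + λ V_DS2)/(1 + λ V_DS1).
0.436/0.402 = 1.085 = (1 + 3.37 λ)/(1 + 2.15 λ).
Solving: λ (I_D1 V_DS2 − I_D2 V_DS1) = I_D2 − I_D1, so λ = (0.436 − 0.402) / (0.402 × 3.37 − 0.436 × 2.15) = 0.034 / 0.417 = 0.0815 V⁻¹.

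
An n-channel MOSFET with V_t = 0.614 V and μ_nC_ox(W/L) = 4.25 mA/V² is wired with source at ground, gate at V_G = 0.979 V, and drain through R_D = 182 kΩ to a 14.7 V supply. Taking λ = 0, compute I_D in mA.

I_D = 0.0805 mA

V_GS = V_G = 0.979 V, so V_ov = 0.979 − 0.614 = 0.365 V.
Assume saturation: I_D = ½ k_n V_ov² = 0.5 × 4.25 × 0.365² = 0.283 mA, giving V_DS = V_DD − I_D R_D = 14.7 − 0.283 × 182 = -36.8 V.
But -36.8 V < V_ov = 0.365 V, so the device is actually in triode.
In triode I_D = k_n[V_ov V_DS − ½ V_DS²] and I_D = (V_DD − V_DS)/R_D. Equating: 387 V_DS² − 283.3 V_DS + 14.7 = 0, giving V_DS = 0.0562 V (the root below V_ov).
I_D = (14.7 − 0.0562) / 182 = 0.0805 mA.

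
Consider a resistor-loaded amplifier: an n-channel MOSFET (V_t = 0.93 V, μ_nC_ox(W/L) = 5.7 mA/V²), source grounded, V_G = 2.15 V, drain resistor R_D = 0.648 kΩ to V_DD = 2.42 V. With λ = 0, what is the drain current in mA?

I_D = 2.91 mA

V_GS = V_G = 2.15 V, so V_ov = 2.15 − 0.93 = 1.22 V.
Assume saturation: I_D = ½ k_n V_ov² = 0.5 × 5.7 × 1.22² = 4.24 mA, giving V_DS = V_DD − I_D R_D = 2.42 − 4.24 × 0.648 = -0.329 V.
But -0.329 V < V_ov = 1.22 V, so the device is actually in triode.
In triode I_D = k_n[V_ov V_DS − ½ V_DS²] and I_D = (V_DD − V_DS)/R_D. Equating: 1.85 V_DS² − 5.506 V_DS + 2.42 = 0, giving V_DS = 0.536 V (the root below V_ov).
I_D = (2.42 − 0.536) / 0.648 = 2.91 mA.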